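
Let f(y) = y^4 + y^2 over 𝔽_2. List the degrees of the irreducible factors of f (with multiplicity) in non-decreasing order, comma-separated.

Roots in 𝔽_2: f(0) = 0 → root; f(1) = 0 → root.
Linear factors from roots: (y), (y + 1).
Complete factorization: f(y) = (y)^2·(y + 1)^2.
Factor degrees with multiplicity: 1 + 1 + 1 + 1 = 4.

1, 1, 1, 1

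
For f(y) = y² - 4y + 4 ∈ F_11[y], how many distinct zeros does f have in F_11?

1

Evaluate at each of the 11 elements of F_11:
f(0) = 4; f(1) = 1; f(2) = 0 → root; f(3) = 1; f(4) = 4; f(5) = 9; f(6) = 5; f(7) = 3; f(8) = 3; f(9) = 5; f(10) = 9.
Roots: {2}.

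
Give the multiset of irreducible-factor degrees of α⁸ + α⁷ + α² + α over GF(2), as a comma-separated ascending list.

1, 1, 1, 1, 2, 2

Write f(α) = α⁸ + α⁷ + α² + α.
Roots in GF(2): f(0) = 0 → root; f(1) = 0 → root.
Linear factors from roots: (α), (α + 1).
Complete factorization: f(α) = (α)·(α + 1)^3·(α² + α + 1)^2.
Factor degrees with multiplicity: 1 + 1 + 1 + 1 + 2 + 2 = 8.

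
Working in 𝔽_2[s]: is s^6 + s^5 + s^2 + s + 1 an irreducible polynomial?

Yes

Write g(s) = s^6 + s^5 + s^2 + s + 1.
Check for roots in 𝔽_2: g(0) = 1; g(1) = 1.
No roots, so no linear factors.
Monic irreducibles of degree 2 over GF(2): s^2 + s + 1.
None of them divide g (all give nonzero remainder).
Monic irreducibles of degree 3 over GF(2): s^3 + s + 1, s^3 + s^2 + 1.
None of them divide g (all give nonzero remainder).
No irreducible factor of degree ≤ 3 exists, so g is irreducible over GF(2).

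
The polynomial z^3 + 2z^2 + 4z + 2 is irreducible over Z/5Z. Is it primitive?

Yes

Write f(z) = z^3 + 2z^2 + 4z + 2.
|GF(5^3)^×| = 5^3 − 1 = 124. Prime factorization: 124 = 2^2·31.
f is primitive ⇔ z has order 124 in GF(5)[z]/(f), i.e. z^(124/q) ≠ 1 for each prime q | 124.
z^(62) mod f = 4.
z^(4) mod f = z + 4.
None equal 1, so z has full order 124; f is primitive.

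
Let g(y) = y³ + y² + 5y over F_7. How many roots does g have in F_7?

3

Evaluate at each of the 7 elements of F_7:
g(0) = 0 → root; g(1) = 0 → root; g(2) = 1; g(3) = 2; g(4) = 2; g(5) = 0 → root; g(6) = 2.
Roots: {0, 1, 5}.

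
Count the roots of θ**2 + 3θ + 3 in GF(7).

Write h(θ) = θ**2 + 3θ + 3.
Evaluate at each of the 7 elements of GF(7):
h(0) = 3; h(1) = 0 → root; h(2) = 6; h(3) = 0 → root; h(4) = 3; h(5) = 1; h(6) = 1.
Roots: {1, 3}.

2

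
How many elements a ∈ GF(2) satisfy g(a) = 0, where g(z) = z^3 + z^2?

2

Evaluate at each of the 2 elements of GF(2):
g(0) = 0 → root; g(1) = 0 → root.
Roots: {0, 1}.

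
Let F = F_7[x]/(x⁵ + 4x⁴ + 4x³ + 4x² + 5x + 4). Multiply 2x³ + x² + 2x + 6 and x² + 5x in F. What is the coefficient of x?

6

Multiply in F_7[x]: (2x³ + x² + 2x + 6)·(x² + 5x) = 2x⁵ + 4x⁴ + 2x² + 2x.
Reduce using x⁵ ≡ 3x⁴ + 3x³ + 3x² + 2x + 3 (mod x⁵ + 4x⁴ + 4x³ + 4x² + 5x + 4).
Reduced: 3x⁴ + 6x³ + x² + 6x + 6.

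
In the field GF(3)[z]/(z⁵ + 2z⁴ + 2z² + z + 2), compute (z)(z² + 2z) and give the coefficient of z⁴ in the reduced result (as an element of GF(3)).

Multiply in GF(3)[z]: (z)·(z² + 2z) = z³ + 2z².
Reduced: z³ + 2z².

0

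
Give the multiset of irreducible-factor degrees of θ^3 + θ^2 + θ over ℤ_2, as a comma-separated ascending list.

1, 2

Write g(θ) = θ^3 + θ^2 + θ.
Roots in ℤ_2: g(0) = 0 → root; g(1) = 1.
Linear factors from roots: (θ).
Complete factorization: g(θ) = (θ)·(θ^2 + θ + 1).
Factor degrees with multiplicity: 1 + 2 = 3.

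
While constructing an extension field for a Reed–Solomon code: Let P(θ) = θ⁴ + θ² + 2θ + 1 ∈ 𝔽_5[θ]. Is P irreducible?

No

Check for roots in 𝔽_5: P(0) = 1; P(1) = 0 → root; P(2) = 0 → root; P(3) = 2; P(4) = 1.
P(1) = 0, so (θ − 1) divides P(θ); P is reducible.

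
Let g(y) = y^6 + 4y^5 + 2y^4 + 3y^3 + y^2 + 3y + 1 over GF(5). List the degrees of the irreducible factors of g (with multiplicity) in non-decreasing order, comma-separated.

1, 1, 2, 2

Roots in GF(5): g(0) = 1; g(1) = 0 → root; g(2) = 4; g(3) = 3; g(4) = 0 → root.
Linear factors from roots: (y + 4), (y + 1).
Complete factorization: g(y) = (y + 1)·(y + 4)·(y^2 + y + 1)·(y^2 + 3y + 4).
Factor degrees with multiplicity: 1 + 1 + 2 + 2 = 6.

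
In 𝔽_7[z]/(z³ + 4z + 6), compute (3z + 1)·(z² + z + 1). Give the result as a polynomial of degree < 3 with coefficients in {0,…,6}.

4z^2 + 6z + 4

Multiply in 𝔽_7[z]: (3z + 1)·(z² + z + 1) = 3z³ + 4z² + 4z + 1.
Reduce using z³ ≡ 3z + 1 (mod z³ + 4z + 6).
Reduced: 4z² + 6z + 4.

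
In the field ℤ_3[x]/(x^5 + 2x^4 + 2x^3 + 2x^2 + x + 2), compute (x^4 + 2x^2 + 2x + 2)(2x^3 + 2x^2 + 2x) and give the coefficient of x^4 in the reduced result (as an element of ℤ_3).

2

Multiply in ℤ_3[x]: (x^4 + 2x^2 + 2x + 2)·(2x^3 + 2x^2 + 2x) = 2x^7 + 2x^6 + 2x^4 + 2x^2 + x.
Reduce using x^5 ≡ x^4 + x^3 + x^2 + 2x + 1 (mod x^5 + 2x^4 + 2x^3 + 2x^2 + x + 2).
Reduced: 2x^4 + 2x^3 + 2x.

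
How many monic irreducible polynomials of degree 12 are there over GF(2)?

By the necklace-counting formula, N_2(12) = (1/12) Σ_{d|12} μ(12/d)·2^d.
Divisors of 12: 1, 2, 3, 4, 6, 12; μ(12/d) for each: 0, 1, 0, -1, -1, 1.
Σ = 2^2 − 2^4 − 2^6 + 2^12 = 4020.
N = 4020/12 = 335.

335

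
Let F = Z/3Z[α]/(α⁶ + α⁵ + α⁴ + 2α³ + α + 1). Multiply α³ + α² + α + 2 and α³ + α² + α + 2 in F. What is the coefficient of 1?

Multiply in Z/3Z[α]: (α³ + α² + α + 2)·(α³ + α² + α + 2) = α⁶ + 2α⁵ + 2α² + α + 1.
Reduce using α⁶ ≡ 2α⁵ + 2α⁴ + α³ + 2α + 2 (mod α⁶ + α⁵ + α⁴ + 2α³ + α + 1).
Reduced: α⁵ + 2α⁴ + α³ + 2α².

0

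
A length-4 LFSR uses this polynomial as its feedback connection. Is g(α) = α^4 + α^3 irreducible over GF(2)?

Check for roots in GF(2): g(0) = 0 → root; g(1) = 0 → root.
g(0) = 0, so (α) divides g(α); g is reducible.

No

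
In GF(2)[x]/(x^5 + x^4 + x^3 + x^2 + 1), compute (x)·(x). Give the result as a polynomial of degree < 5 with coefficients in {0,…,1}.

Multiply in GF(2)[x]: (x)·(x) = x^2.
Reduced: x^2.

x^2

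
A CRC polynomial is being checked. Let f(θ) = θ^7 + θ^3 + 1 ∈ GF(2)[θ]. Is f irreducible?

Yes

Check for roots in GF(2): f(0) = 1; f(1) = 1.
No roots, so no linear factors.
Monic irreducibles of degree 2 over GF(2): θ^2 + θ + 1.
None of them divide f (all give nonzero remainder).
Monic irreducibles of degree 3 over GF(2): θ^3 + θ + 1, θ^3 + θ^2 + 1.
None of them divide f (all give nonzero remainder).
No irreducible factor of degree ≤ 3 exists, so f is irreducible over GF(2).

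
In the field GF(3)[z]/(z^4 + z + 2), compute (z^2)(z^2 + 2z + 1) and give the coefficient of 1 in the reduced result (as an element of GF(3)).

Multiply in GF(3)[z]: (z^2)·(z^2 + 2z + 1) = z^4 + 2z^3 + z^2.
Reduce using z^4 ≡ 2z + 1 (mod z^4 + z + 2).
Reduced: 2z^3 + z^2 + 2z + 1.

1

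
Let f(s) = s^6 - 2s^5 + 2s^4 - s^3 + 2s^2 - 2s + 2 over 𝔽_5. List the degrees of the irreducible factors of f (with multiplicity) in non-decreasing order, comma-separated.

1, 1, 2, 2

Roots in 𝔽_5: f(0) = 2; f(1) = 2; f(2) = 0 → root; f(3) = 2; f(4) = 2.
Linear factors from roots: (s - 2).
Complete factorization: f(s) = (s - 2)^2·(s^2 - 2s - 2)·(s^2 - s + 1).
Factor degrees with multiplicity: 1 + 1 + 2 + 2 = 6.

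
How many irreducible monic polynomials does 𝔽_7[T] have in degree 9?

4483696

The number of monic irreducibles of degree 9 over GF(7) is (1/9)·Σ_{d∣9} μ(9/d) 7^d.
Divisors of 9: 1, 3, 9; μ(9/d) for each: 0, -1, 1.
Σ = − 7^3 + 7^9 = 40353264.
N = 40353264/9 = 4483696.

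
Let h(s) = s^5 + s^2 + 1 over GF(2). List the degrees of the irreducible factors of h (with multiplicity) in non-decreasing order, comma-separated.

Roots in GF(2): h(0) = 1; h(1) = 1.
Complete factorization: h(s) = (s^5 + s^2 + 1).
Factor degrees with multiplicity: 5 = 5.

5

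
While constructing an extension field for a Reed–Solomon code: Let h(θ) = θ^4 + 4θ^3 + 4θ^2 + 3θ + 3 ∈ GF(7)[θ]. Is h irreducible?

Check for roots in GF(7): h(0) = 3; h(1) = 1; h(2) = 3; h(3) = 6; h(4) = 3; h(5) = 4; h(6) = 1.
No roots, so no linear factors.
Degree-2 irreducible divisors: test the 21 monic irreducibles of degree 2 over GF(7).
None of them divide h (all give nonzero remainder).
No irreducible factor of degree ≤ 2 exists, so h is irreducible over GF(7).

Yes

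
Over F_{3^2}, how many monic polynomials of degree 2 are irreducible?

36

Gauss's count: N_{9}(2) = (1/2) Σ_{d|2} μ(2/d)·9^d.
Divisors of 2: 1, 2; μ(2/d) for each: -1, 1.
Σ = − 9^1 + 9^2 = 72.
N = 72/2 = 36.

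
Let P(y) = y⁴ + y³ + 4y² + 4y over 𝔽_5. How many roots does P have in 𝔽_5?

3

Evaluate at each of the 5 elements of 𝔽_5:
P(0) = 0 → root; P(1) = 0 → root; P(2) = 3; P(3) = 1; P(4) = 0 → root.
Roots: {0, 1, 4}.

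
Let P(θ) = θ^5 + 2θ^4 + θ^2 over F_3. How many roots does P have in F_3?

Evaluate at each of the 3 elements of F_3:
P(0) = 0 → root; P(1) = 1; P(2) = 2.
Roots: {0}.

1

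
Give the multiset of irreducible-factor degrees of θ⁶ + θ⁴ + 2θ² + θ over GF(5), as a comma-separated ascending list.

1, 1, 1, 1, 2

Write g(θ) = θ⁶ + θ⁴ + 2θ² + θ.
Roots in GF(5): g(0) = 0 → root; g(1) = 0 → root; g(2) = 0 → root; g(3) = 1; g(4) = 3.
Linear factors from roots: (θ), (θ + 4), (θ + 3).
Complete factorization: g(θ) = (θ)·(θ + 3)·(θ + 4)^2·(θ² + 4θ + 2).
Factor degrees with multiplicity: 1 + 1 + 1 + 1 + 2 = 6.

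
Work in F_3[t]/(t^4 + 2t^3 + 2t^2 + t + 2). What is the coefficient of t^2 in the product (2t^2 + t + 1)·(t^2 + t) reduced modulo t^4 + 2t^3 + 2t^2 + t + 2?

Multiply in F_3[t]: (2t^2 + t + 1)·(t^2 + t) = 2t^4 + 2t^2 + t.
Reduce using t^4 ≡ t^3 + t^2 + 2t + 1 (mod t^4 + 2t^3 + 2t^2 + t + 2).
Reduced: 2t^3 + t^2 + 2t + 2.

1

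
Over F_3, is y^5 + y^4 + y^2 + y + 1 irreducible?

Write m(y) = y^5 + y^4 + y^2 + y + 1.
Check for roots in F_3: m(0) = 1; m(1) = 2; m(2) = 1.
No roots, so no linear factors.
Monic irreducibles of degree 2 over GF(3): y^2 + 1, y^2 + y - 1, y^2 - y - 1.
None of them divide m (all give nonzero remainder).
No irreducible factor of degree ≤ 2 exists, so m is irreducible over GF(3).

Yes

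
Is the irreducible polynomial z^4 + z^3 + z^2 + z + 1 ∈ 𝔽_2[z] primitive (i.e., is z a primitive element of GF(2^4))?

Write f(z) = z^4 + z^3 + z^2 + z + 1.
|GF(2^4)^×| = 2^4 − 1 = 15. Prime factorization: 15 = 3·5.
f is primitive ⇔ z has order 15 in GF(2)[z]/(f), i.e. z^(15/q) ≠ 1 for each prime q | 15.
z^(5) mod f = 1
z^(3) mod f = z^3.
Since z^(5) = 1, the order of z divides 5 < 15; not primitive.

No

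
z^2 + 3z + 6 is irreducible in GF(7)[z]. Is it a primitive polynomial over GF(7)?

Write f(z) = z^2 + 3z + 6.
|GF(7^2)^×| = 7^2 − 1 = 48. Prime factorization: 48 = 2^4·3.
f is primitive ⇔ z has order 48 in GF(7)[z]/(f), i.e. z^(48/q) ≠ 1 for each prime q | 48.
z^(24) mod f = 6.
z^(16) mod f = 1
Since z^(16) = 1, the order of z divides 16 < 48; not primitive.

No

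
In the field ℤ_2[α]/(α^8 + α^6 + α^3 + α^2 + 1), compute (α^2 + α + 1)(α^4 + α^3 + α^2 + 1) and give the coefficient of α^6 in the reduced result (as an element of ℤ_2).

Multiply in ℤ_2[α]: (α^2 + α + 1)·(α^4 + α^3 + α^2 + 1) = α^6 + α^4 + α + 1.
Reduced: α^6 + α^4 + α + 1.

1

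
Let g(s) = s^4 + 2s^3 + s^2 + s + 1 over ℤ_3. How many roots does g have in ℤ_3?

Evaluate at each of the 3 elements of ℤ_3:
g(0) = 1; g(1) = 0 → root; g(2) = 0 → root.
Roots: {1, 2}.

2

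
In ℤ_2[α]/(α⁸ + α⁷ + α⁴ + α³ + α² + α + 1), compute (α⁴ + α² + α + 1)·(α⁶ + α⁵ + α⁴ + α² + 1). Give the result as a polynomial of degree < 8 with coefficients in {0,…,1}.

α^6 + α^5 + α^2 + α + 1

Multiply in ℤ_2[α]: (α⁴ + α² + α + 1)·(α⁶ + α⁵ + α⁴ + α² + 1) = α¹⁰ + α⁹ + α⁴ + α³ + α + 1.
Reduce using α⁸ ≡ α⁷ + α⁴ + α³ + α² + α + 1 (mod α⁸ + α⁷ + α⁴ + α³ + α² + α + 1).
Reduced: α⁶ + α⁵ + α² + α + 1.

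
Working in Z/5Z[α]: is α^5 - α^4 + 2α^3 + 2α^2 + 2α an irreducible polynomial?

Write h(α) = α^5 - α^4 + 2α^3 + 2α^2 + 2α.
Check for roots in Z/5Z: h(0) = 0 → root; h(1) = 1; h(2) = 4; h(3) = 0 → root; h(4) = 1.
h(0) = 0, so (α) divides h(α); h is reducible.

No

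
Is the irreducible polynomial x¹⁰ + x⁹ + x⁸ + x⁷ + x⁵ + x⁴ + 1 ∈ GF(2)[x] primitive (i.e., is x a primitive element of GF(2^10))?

Yes

Write f(x) = x¹⁰ + x⁹ + x⁸ + x⁷ + x⁵ + x⁴ + 1.
|GF(2^10)^×| = 2^10 − 1 = 1023. Prime factorization: 1023 = 3·11·31.
f is primitive ⇔ x has order 1023 in GF(2)[x]/(f), i.e. x^(1023/q) ≠ 1 for each prime q | 1023.
x^(341) mod f = x⁷ + x⁶ + x³ + x.
x^(93) mod f = x⁹ + x⁸ + x⁶ + x.
x^(33) mod f = x⁹ + x⁶ + x⁵ + x².
None equal 1, so x has full order 1023; f is primitive.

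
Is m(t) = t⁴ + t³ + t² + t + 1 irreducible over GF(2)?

Check for roots in GF(2): m(0) = 1; m(1) = 1.
No roots, so no linear factors.
Monic irreducibles of degree 2 over GF(2): t² + t + 1.
None of them divide m (all give nonzero remainder).
No irreducible factor of degree ≤ 2 exists, so m is irreducible over GF(2).

Yes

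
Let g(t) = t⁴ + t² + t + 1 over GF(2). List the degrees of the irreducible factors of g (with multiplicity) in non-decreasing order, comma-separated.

1, 3

Roots in GF(2): g(0) = 1; g(1) = 0 → root.
Linear factors from roots: (t + 1).
Complete factorization: g(t) = (t + 1)·(t³ + t² + 1).
Factor degrees with multiplicity: 1 + 3 = 4.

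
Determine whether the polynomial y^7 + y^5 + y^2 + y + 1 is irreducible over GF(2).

Write P(y) = y^7 + y^5 + y^2 + y + 1.
Check for roots in GF(2): P(0) = 1; P(1) = 1.
No roots, so no linear factors.
Monic irreducibles of degree 2 over GF(2): y^2 + y + 1.
None of them divide P (all give nonzero remainder).
Monic irreducibles of degree 3 over GF(2): y^3 + y + 1, y^3 + y^2 + 1.
None of them divide P (all give nonzero remainder).
No irreducible factor of degree ≤ 3 exists, so P is irreducible over GF(2).

Yes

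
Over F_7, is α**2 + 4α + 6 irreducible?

Write h(α) = α**2 + 4α + 6.
Check for roots in F_7: h(0) = 6; h(1) = 4; h(2) = 4; h(3) = 6; h(4) = 3; h(5) = 2; h(6) = 3.
No roots. A degree-2 polynomial over a field with no linear factor is irreducible.

Yes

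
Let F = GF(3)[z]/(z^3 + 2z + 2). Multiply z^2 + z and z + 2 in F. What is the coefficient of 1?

Multiply in GF(3)[z]: (z^2 + z)·(z + 2) = z^3 + 2z.
Reduce using z^3 ≡ z + 1 (mod z^3 + 2z + 2).
Reduced: 1.

1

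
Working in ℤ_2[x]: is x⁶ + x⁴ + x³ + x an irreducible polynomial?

No

Write g(x) = x⁶ + x⁴ + x³ + x.
Check for roots in ℤ_2: g(0) = 0 → root; g(1) = 0 → root.
g(0) = 0, so (x) divides g(x); g is reducible.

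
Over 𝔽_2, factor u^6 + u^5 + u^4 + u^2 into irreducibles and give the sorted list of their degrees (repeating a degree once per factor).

1, 1, 1, 3

Write h(u) = u^6 + u^5 + u^4 + u^2.
Roots in 𝔽_2: h(0) = 0 → root; h(1) = 0 → root.
Linear factors from roots: (u), (u + 1).
Complete factorization: h(u) = (u + 1)·(u)^2·(u^3 + u + 1).
Factor degrees with multiplicity: 1 + 1 + 1 + 3 = 6.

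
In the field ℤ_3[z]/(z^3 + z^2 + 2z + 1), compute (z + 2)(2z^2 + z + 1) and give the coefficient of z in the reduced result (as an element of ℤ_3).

Multiply in ℤ_3[z]: (z + 2)·(2z^2 + z + 1) = 2z^3 + 2z^2 + 2.
Reduce using z^3 ≡ 2z^2 + z + 2 (mod z^3 + z^2 + 2z + 1).
Reduced: 2z.

2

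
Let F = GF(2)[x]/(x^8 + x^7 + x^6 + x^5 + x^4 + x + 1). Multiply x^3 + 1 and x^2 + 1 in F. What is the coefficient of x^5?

Multiply in GF(2)[x]: (x^3 + 1)·(x^2 + 1) = x^5 + x^3 + x^2 + 1.
Reduced: x^5 + x^3 + x^2 + 1.

1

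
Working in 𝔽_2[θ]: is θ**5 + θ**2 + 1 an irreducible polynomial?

Write f(θ) = θ**5 + θ**2 + 1.
Check for roots in 𝔽_2: f(0) = 1; f(1) = 1.
No roots, so no linear factors.
Monic irreducibles of degree 2 over GF(2): θ**2 + θ + 1.
None of them divide f (all give nonzero remainder).
No irreducible factor of degree ≤ 2 exists, so f is irreducible over GF(2).

Yes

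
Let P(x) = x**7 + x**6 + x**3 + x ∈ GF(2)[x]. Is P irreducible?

No

Check for roots in GF(2): P(0) = 0 → root; P(1) = 0 → root.
P(0) = 0, so (x) divides P(x); P is reducible.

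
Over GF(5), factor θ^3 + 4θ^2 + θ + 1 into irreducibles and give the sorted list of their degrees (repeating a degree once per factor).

Write g(θ) = θ^3 + 4θ^2 + θ + 1.
Roots in GF(5): g(0) = 1; g(1) = 2; g(2) = 2; g(3) = 2; g(4) = 3.
Complete factorization: g(θ) = (θ^3 + 4θ^2 + θ + 1).
Factor degrees with multiplicity: 3 = 3.

3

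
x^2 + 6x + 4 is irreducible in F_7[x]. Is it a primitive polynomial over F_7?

Write f(x) = x^2 + 6x + 4.
|GF(7^2)^×| = 7^2 − 1 = 48. Prime factorization: 48 = 2^4·3.
f is primitive ⇔ x has order 48 in GF(7)[x]/(f), i.e. x^(48/q) ≠ 1 for each prime q | 48.
x^(24) mod f = 1
x^(16) mod f = 2.
Since x^(24) = 1, the order of x divides 24 < 48; not primitive.

No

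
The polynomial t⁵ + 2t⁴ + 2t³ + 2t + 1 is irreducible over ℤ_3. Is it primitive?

Yes

Write f(t) = t⁵ + 2t⁴ + 2t³ + 2t + 1.
|GF(3^5)^×| = 3^5 − 1 = 242. Prime factorization: 242 = 2·11^2.
f is primitive ⇔ t has order 242 in GF(3)[t]/(f), i.e. t^(242/q) ≠ 1 for each prime q | 242.
t^(121) mod f = 2.
t^(22) mod f = t⁴ + t.
None equal 1, so t has full order 242; f is primitive.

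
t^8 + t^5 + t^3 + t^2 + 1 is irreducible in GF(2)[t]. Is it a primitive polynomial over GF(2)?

Write f(t) = t^8 + t^5 + t^3 + t^2 + 1.
|GF(2^8)^×| = 2^8 − 1 = 255. Prime factorization: 255 = 3·5·17.
f is primitive ⇔ t has order 255 in GF(2)[t]/(f), i.e. t^(255/q) ≠ 1 for each prime q | 255.
t^(85) mod f = t^7 + t^5 + t^4 + t^3 + t^2 + t.
t^(51) mod f = t^7 + t^6 + t^4 + t^3 + t^2.
t^(15) mod f = t^7 + t^6 + t^5 + t^2.
None equal 1, so t has full order 255; f is primitive.

Yes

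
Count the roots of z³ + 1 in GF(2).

Write P(z) = z³ + 1.
Evaluate at each of the 2 elements of GF(2):
P(0) = 1; P(1) = 0 → root.
Roots: {1}.

1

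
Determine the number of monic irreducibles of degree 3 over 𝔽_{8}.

168

Gauss's count: N_{8}(3) = (1/3) Σ_{d|3} μ(3/d)·8^d.
Divisors of 3: 1, 3; μ(3/d) for each: -1, 1.
Σ = − 8^1 + 8^3 = 504.
N = 504/3 = 168.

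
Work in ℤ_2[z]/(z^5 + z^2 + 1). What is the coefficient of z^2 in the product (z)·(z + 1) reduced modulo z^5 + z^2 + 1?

1

Multiply in ℤ_2[z]: (z)·(z + 1) = z^2 + z.
Reduced: z^2 + z.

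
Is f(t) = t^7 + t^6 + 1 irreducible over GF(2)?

Yes

Check for roots in GF(2): f(0) = 1; f(1) = 1.
No roots, so no linear factors.
Monic irreducibles of degree 2 over GF(2): t^2 + t + 1.
None of them divide f (all give nonzero remainder).
Monic irreducibles of degree 3 over GF(2): t^3 + t + 1, t^3 + t^2 + 1.
None of them divide f (all give nonzero remainder).
No irreducible factor of degree ≤ 3 exists, so f is irreducible over GF(2).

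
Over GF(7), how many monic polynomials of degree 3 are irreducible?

By the necklace-counting formula, N_7(3) = (1/3) Σ_{d|3} μ(3/d)·7^d.
Divisors of 3: 1, 3; μ(3/d) for each: -1, 1.
Σ = − 7^1 + 7^3 = 336.
N = 336/3 = 112.

112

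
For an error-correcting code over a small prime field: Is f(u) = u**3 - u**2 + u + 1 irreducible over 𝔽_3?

Check for roots in 𝔽_3: f(0) = 1; f(1) = 2; f(2) = 1.
No roots. A degree-3 polynomial over a field with no linear factor is irreducible.

Yes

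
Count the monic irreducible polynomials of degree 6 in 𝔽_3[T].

116

x^(3^6) − x is the product of all monic irreducibles of degree dividing 6; Möbius inversion gives N = (1/6) Σ μ(6/d)·3^d.
Divisors of 6: 1, 2, 3, 6; μ(6/d) for each: 1, -1, -1, 1.
Σ = 3^1 − 3^2 − 3^3 + 3^6 = 696.
N = 696/6 = 116.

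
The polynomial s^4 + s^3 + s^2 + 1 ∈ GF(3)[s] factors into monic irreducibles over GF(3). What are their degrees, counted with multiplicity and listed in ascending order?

Write f(s) = s^4 + s^3 + s^2 + 1.
Roots in GF(3): f(0) = 1; f(1) = 1; f(2) = 2.
Complete factorization: f(s) = (s^4 + s^3 + s^2 + 1).
Factor degrees with multiplicity: 4 = 4.

4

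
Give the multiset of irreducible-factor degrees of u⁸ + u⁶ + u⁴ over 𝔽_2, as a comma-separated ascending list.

1, 1, 1, 1, 2, 2

Write g(u) = u⁸ + u⁶ + u⁴.
Roots in 𝔽_2: g(0) = 0 → root; g(1) = 1.
Linear factors from roots: (u).
Complete factorization: g(u) = (u)^4·(u² + u + 1)^2.
Factor degrees with multiplicity: 1 + 1 + 1 + 1 + 2 + 2 = 8.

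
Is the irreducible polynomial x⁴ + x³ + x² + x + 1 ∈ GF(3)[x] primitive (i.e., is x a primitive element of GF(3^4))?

No

Write f(x) = x⁴ + x³ + x² + x + 1.
|GF(3^4)^×| = 3^4 − 1 = 80. Prime factorization: 80 = 2^4·5.
f is primitive ⇔ x has order 80 in GF(3)[x]/(f), i.e. x^(80/q) ≠ 1 for each prime q | 80.
x^(40) mod f = 1
x^(16) mod f = x.
Since x^(40) = 1, the order of x divides 40 < 80; not primitive.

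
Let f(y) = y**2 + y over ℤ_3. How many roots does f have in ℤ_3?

2

Evaluate at each of the 3 elements of ℤ_3:
f(0) = 0 → root; f(1) = 2; f(2) = 0 → root.
Roots: {0, 2}.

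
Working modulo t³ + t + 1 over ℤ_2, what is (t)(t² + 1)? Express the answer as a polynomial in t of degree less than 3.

1

Multiply in ℤ_2[t]: (t)·(t² + 1) = t³ + t.
Reduce using t³ ≡ t + 1 (mod t³ + t + 1).
Reduced: 1.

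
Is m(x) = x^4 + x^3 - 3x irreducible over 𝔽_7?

No

Check for roots in 𝔽_7: m(0) = 0 → root; m(1) = 6; m(2) = 4; m(3) = 1; m(4) = 0 → root; m(5) = 0 → root; m(6) = 3.
m(0) = 0, so (x) divides m(x); m is reducible.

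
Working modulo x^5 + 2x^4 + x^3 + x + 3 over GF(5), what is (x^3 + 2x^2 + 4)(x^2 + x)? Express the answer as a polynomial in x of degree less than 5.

Multiply in GF(5)[x]: (x^3 + 2x^2 + 4)·(x^2 + x) = x^5 + 3x^4 + 2x^3 + 4x^2 + 4x.
Reduce using x^5 ≡ 3x^4 + 4x^3 + 4x + 2 (mod x^5 + 2x^4 + x^3 + x + 3).
Reduced: x^4 + x^3 + 4x^2 + 3x + 2.

x^4 + x^3 + 4x^2 + 3x + 2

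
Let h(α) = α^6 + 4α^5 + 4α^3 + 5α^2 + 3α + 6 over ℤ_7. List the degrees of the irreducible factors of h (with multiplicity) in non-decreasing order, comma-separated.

Linear factors from roots: (α + 4).
Complete factorization: h(α) = (α + 4)·(α^2 + 4α + 5)·(α^3 + 3α^2 + 4α + 1).
Factor degrees with multiplicity: 1 + 2 + 3 = 6.

1, 2, 3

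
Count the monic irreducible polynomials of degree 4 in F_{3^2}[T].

By the necklace-counting formula, N_9(4) = (1/4) Σ_{d|4} μ(4/d)·9^d.
Divisors of 4: 1, 2, 4; μ(4/d) for each: 0, -1, 1.
Σ = − 9^2 + 9^4 = 6480.
N = 6480/4 = 1620.

1620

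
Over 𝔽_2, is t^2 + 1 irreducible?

No

Write h(t) = t^2 + 1.
Check for roots in 𝔽_2: h(0) = 1; h(1) = 0 → root.
h(1) = 0, so (t − 1) divides h(t); h is reducible.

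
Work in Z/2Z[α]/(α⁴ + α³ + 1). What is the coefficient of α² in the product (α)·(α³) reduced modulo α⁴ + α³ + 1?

0

Multiply in Z/2Z[α]: (α)·(α³) = α⁴.
Reduce using α⁴ ≡ α³ + 1 (mod α⁴ + α³ + 1).
Reduced: α³ + 1.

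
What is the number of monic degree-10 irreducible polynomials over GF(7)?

28245840

By the necklace-counting formula, N_7(10) = (1/10) Σ_{d|10} μ(10/d)·7^d.
Divisors of 10: 1, 2, 5, 10; μ(10/d) for each: 1, -1, -1, 1.
Σ = 7^1 − 7^2 − 7^5 + 7^10 = 282458400.
N = 282458400/10 = 28245840.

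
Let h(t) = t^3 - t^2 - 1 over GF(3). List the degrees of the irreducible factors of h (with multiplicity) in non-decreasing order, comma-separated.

Roots in GF(3): h(0) = 2; h(1) = 2; h(2) = 0 → root.
Linear factors from roots: (t + 1).
Complete factorization: h(t) = (t + 1)·(t^2 + t - 1).
Factor degrees with multiplicity: 1 + 2 = 3.

1, 2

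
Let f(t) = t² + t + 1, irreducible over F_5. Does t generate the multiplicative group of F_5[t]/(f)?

No

|GF(5^2)^×| = 5^2 − 1 = 24. Prime factorization: 24 = 2^3·3.
f is primitive ⇔ t has order 24 in GF(5)[t]/(f), i.e. t^(24/q) ≠ 1 for each prime q | 24.
t^(12) mod f = 1
t^(8) mod f = 4t + 4.
Since t^(12) = 1, the order of t divides 12 < 24; not primitive.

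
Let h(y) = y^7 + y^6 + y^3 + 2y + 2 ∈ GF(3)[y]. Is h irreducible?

Check for roots in GF(3): h(0) = 2; h(1) = 1; h(2) = 2.
No roots, so no linear factors.
Monic irreducibles of degree 2 over GF(3): y^2 + 1, y^2 + y + 2, y^2 + 2y + 2.
None of them divide h (all give nonzero remainder).
Degree-3 irreducible divisors: test the 8 monic irreducibles of degree 3 over GF(3).
None of them divide h (all give nonzero remainder).
No irreducible factor of degree ≤ 3 exists, so h is irreducible over GF(3).

Yes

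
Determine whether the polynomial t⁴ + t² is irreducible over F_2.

No

Write P(t) = t⁴ + t².
Check for roots in F_2: P(0) = 0 → root; P(1) = 0 → root.
P(0) = 0, so (t) divides P(t); P is reducible.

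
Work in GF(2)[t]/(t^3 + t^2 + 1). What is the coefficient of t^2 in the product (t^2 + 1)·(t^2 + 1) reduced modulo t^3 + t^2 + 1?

1

Multiply in GF(2)[t]: (t^2 + 1)·(t^2 + 1) = t^4 + 1.
Reduce using t^3 ≡ t^2 + 1 (mod t^3 + t^2 + 1).
Reduced: t^2 + t.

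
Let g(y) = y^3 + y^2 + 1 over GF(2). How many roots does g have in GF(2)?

Evaluate at each of the 2 elements of GF(2):
g(0) = 1; g(1) = 1.
No element is a root.

0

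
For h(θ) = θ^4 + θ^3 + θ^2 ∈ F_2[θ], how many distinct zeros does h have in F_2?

Evaluate at each of the 2 elements of F_2:
h(0) = 0 → root; h(1) = 1.
Roots: {0}.

1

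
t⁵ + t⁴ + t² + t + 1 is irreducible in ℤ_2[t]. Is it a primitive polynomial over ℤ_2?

Write f(t) = t⁵ + t⁴ + t² + t + 1.
|GF(2^5)^×| = 2^5 − 1 = 31. Prime factorization: 31 = 31.
f is primitive ⇔ t has order 31 in GF(2)[t]/(f), i.e. t^(31/q) ≠ 1 for each prime q | 31.
t^(1) mod f = t.
None equal 1, so t has full order 31; f is primitive.

Yes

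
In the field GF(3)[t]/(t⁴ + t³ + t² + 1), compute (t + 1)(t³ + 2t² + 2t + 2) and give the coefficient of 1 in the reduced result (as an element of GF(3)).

1

Multiply in GF(3)[t]: (t + 1)·(t³ + 2t² + 2t + 2) = t⁴ + t² + t + 2.
Reduce using t⁴ ≡ 2t³ + 2t² + 2 (mod t⁴ + t³ + t² + 1).
Reduced: 2t³ + t + 1.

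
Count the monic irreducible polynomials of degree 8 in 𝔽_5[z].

48750

Gauss's count: N_{5}(8) = (1/8) Σ_{d|8} μ(8/d)·5^d.
Divisors of 8: 1, 2, 4, 8; μ(8/d) for each: 0, 0, -1, 1.
Σ = − 5^4 + 5^8 = 390000.
N = 390000/8 = 48750.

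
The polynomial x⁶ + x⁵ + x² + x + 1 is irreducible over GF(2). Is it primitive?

Write f(x) = x⁶ + x⁵ + x² + x + 1.
|GF(2^6)^×| = 2^6 − 1 = 63. Prime factorization: 63 = 3^2·7.
f is primitive ⇔ x has order 63 in GF(2)[x]/(f), i.e. x^(63/q) ≠ 1 for each prime q | 63.
x^(21) mod f = x⁵ + x³ + x².
x^(9) mod f = x³ + x² + 1.
None equal 1, so x has full order 63; f is primitive.

Yes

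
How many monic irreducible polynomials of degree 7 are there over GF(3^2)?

683280

x^(9^7) − x is the product of all monic irreducibles of degree dividing 7; Möbius inversion gives N = (1/7) Σ μ(7/d)·9^d.
Divisors of 7: 1, 7; μ(7/d) for each: -1, 1.
Σ = − 9^1 + 9^7 = 4782960.
N = 4782960/7 = 683280.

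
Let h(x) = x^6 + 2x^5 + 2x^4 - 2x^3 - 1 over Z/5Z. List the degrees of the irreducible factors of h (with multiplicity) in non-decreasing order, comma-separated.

6

Roots in Z/5Z: h(0) = 4; h(1) = 2; h(2) = 3; h(3) = 2; h(4) = 2.
Complete factorization: h(x) = (x^6 + 2x^5 + 2x^4 - 2x^3 - 1).
Factor degrees with multiplicity: 6 = 6.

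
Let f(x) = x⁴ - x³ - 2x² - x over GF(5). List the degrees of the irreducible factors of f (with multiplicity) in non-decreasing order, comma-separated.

1, 3

Roots in GF(5): f(0) = 0 → root; f(1) = 2; f(2) = 3; f(3) = 3; f(4) = 1.
Linear factors from roots: (x).
Complete factorization: f(x) = (x)·(x³ - x² - 2x - 1).
Factor degrees with multiplicity: 1 + 3 = 4.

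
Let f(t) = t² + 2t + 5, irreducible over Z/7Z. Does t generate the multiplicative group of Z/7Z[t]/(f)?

Yes

|GF(7^2)^×| = 7^2 − 1 = 48. Prime factorization: 48 = 2^4·3.
f is primitive ⇔ t has order 48 in GF(7)[t]/(f), i.e. t^(48/q) ≠ 1 for each prime q | 48.
t^(24) mod f = 6.
t^(16) mod f = 4.
None equal 1, so t has full order 48; f is primitive.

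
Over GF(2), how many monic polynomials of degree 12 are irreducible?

335

The number of monic irreducibles of degree 12 over GF(2) is (1/12)·Σ_{d∣12} μ(12/d) 2^d.
Divisors of 12: 1, 2, 3, 4, 6, 12; μ(12/d) for each: 0, 1, 0, -1, -1, 1.
Σ = 2^2 − 2^4 − 2^6 + 2^12 = 4020.
N = 4020/12 = 335.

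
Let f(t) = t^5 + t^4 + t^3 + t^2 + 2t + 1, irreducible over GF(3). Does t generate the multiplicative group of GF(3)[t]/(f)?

|GF(3^5)^×| = 3^5 − 1 = 242. Prime factorization: 242 = 2·11^2.
f is primitive ⇔ t has order 242 in GF(3)[t]/(f), i.e. t^(242/q) ≠ 1 for each prime q | 242.
t^(121) mod f = 2.
t^(22) mod f = t^4 + t^2 + t + 2.
None equal 1, so t has full order 242; f is primitive.

Yes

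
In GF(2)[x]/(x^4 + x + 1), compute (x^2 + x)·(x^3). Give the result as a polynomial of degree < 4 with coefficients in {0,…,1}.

Multiply in GF(2)[x]: (x^2 + x)·(x^3) = x^5 + x^4.
Reduce using x^4 ≡ x + 1 (mod x^4 + x + 1).
Reduced: x^2 + 1.

x^2 + 1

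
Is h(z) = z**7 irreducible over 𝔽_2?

No

Check for roots in 𝔽_2: h(0) = 0 → root; h(1) = 1.
h(0) = 0, so (z) divides h(z); h is reducible.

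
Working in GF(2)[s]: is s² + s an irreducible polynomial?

No

Write f(s) = s² + s.
Check for roots in GF(2): f(0) = 0 → root; f(1) = 0 → root.
f(0) = 0, so (s) divides f(s); f is reducible.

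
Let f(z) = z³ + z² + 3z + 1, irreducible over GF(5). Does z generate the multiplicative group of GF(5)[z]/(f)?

No

|GF(5^3)^×| = 5^3 − 1 = 124. Prime factorization: 124 = 2^2·31.
f is primitive ⇔ z has order 124 in GF(5)[z]/(f), i.e. z^(124/q) ≠ 1 for each prime q | 124.
z^(62) mod f = 1
z^(4) mod f = 3z² + 2z + 1.
Since z^(62) = 1, the order of z divides 62 < 124; not primitive.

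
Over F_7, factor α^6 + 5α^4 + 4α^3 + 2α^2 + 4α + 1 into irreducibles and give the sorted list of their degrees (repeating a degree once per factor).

6

Write h(α) = α^6 + 5α^4 + 4α^3 + 2α^2 + 4α + 1.
Complete factorization: h(α) = (α^6 + 5α^4 + 4α^3 + 2α^2 + 4α + 1).
Factor degrees with multiplicity: 6 = 6.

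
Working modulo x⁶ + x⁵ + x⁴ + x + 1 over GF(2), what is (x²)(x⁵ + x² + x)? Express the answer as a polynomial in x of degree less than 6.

x^3 + x^2 + 1

Multiply in GF(2)[x]: (x²)·(x⁵ + x² + x) = x⁷ + x⁴ + x³.
Reduce using x⁶ ≡ x⁵ + x⁴ + x + 1 (mod x⁶ + x⁵ + x⁴ + x + 1).
Reduced: x³ + x² + 1.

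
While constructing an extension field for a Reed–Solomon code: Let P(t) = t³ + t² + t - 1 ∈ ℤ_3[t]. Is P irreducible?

Yes

Check for roots in ℤ_3: P(0) = 2; P(1) = 2; P(2) = 1.
No roots. A degree-3 polynomial over a field with no linear factor is irreducible.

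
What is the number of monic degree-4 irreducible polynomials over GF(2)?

x^(2^4) − x is the product of all monic irreducibles of degree dividing 4; Möbius inversion gives N = (1/4) Σ μ(4/d)·2^d.
Divisors of 4: 1, 2, 4; μ(4/d) for each: 0, -1, 1.
Σ = − 2^2 + 2^4 = 12.
N = 12/4 = 3.

3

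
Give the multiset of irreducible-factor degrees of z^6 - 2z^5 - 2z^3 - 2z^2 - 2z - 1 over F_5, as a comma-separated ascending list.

6

Write f(z) = z^6 - 2z^5 - 2z^3 - 2z^2 - 2z - 1.
Roots in F_5: f(0) = 4; f(1) = 2; f(2) = 1; f(3) = 4; f(4) = 4.
Complete factorization: f(z) = (z^6 - 2z^5 - 2z^3 - 2z^2 - 2z - 1).
Factor degrees with multiplicity: 6 = 6.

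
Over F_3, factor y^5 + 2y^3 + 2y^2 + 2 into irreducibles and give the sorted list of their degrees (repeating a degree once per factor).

Write h(y) = y^5 + 2y^3 + 2y^2 + 2.
Roots in F_3: h(0) = 2; h(1) = 1; h(2) = 1.
Complete factorization: h(y) = (y^5 + 2y^3 + 2y^2 + 2).
Factor degrees with multiplicity: 5 = 5.

5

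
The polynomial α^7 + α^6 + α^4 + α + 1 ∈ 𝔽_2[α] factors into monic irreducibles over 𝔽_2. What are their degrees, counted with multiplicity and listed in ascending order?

7

Write f(α) = α^7 + α^6 + α^4 + α + 1.
Roots in 𝔽_2: f(0) = 1; f(1) = 1.
Complete factorization: f(α) = (α^7 + α^6 + α^4 + α + 1).
Factor degrees with multiplicity: 7 = 7.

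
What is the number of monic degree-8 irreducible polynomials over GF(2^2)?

8160

By the necklace-counting formula, N_4(8) = (1/8) Σ_{d|8} μ(8/d)·4^d.
Divisors of 8: 1, 2, 4, 8; μ(8/d) for each: 0, 0, -1, 1.
Σ = − 4^4 + 4^8 = 65280.
N = 65280/8 = 8160.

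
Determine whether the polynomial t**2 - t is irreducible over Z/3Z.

No

Write P(t) = t**2 - t.
Check for roots in Z/3Z: P(0) = 0 → root; P(1) = 0 → root; P(2) = 2.
P(0) = 0, so (t) divides P(t); P is reducible.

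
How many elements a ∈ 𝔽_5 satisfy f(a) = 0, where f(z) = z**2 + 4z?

2

Evaluate at each of the 5 elements of 𝔽_5:
f(0) = 0 → root; f(1) = 0 → root; f(2) = 2; f(3) = 1; f(4) = 2.
Roots: {0, 1}.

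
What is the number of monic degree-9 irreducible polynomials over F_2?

56

The number of monic irreducibles of degree 9 over GF(2) is (1/9)·Σ_{d∣9} μ(9/d) 2^d.
Divisors of 9: 1, 3, 9; μ(9/d) for each: 0, -1, 1.
Σ = − 2^3 + 2^9 = 504.
N = 504/9 = 56.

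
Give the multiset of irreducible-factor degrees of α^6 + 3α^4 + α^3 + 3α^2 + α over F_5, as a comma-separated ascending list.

Write g(α) = α^6 + 3α^4 + α^3 + 3α^2 + α.
Roots in F_5: g(0) = 0 → root; g(1) = 4; g(2) = 4; g(3) = 4; g(4) = 0 → root.
Linear factors from roots: (α), (α + 1).
Complete factorization: g(α) = (α)·(α + 1)^2·(α^3 + 3α^2 + α + 1).
Factor degrees with multiplicity: 1 + 1 + 1 + 3 = 6.

1, 1, 1, 3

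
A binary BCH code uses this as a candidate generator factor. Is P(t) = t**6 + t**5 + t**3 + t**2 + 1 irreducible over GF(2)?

Check for roots in GF(2): P(0) = 1; P(1) = 1.
No roots, so no linear factors.
Monic irreducibles of degree 2 over GF(2): t**2 + t + 1.
None of them divide P (all give nonzero remainder).
Monic irreducibles of degree 3 over GF(2): t**3 + t + 1, t**3 + t**2 + 1.
None of them divide P (all give nonzero remainder).
No irreducible factor of degree ≤ 3 exists, so P is irreducible over GF(2).

Yes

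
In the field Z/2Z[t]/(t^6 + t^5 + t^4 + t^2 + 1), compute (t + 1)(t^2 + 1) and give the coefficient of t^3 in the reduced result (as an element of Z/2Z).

1

Multiply in Z/2Z[t]: (t + 1)·(t^2 + 1) = t^3 + t^2 + t + 1.
Reduced: t^3 + t^2 + t + 1.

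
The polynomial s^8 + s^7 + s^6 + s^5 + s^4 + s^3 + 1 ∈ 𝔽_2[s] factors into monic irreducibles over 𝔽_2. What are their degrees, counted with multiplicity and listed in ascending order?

8

Write g(s) = s^8 + s^7 + s^6 + s^5 + s^4 + s^3 + 1.
Roots in 𝔽_2: g(0) = 1; g(1) = 1.
Complete factorization: g(s) = (s^8 + s^7 + s^6 + s^5 + s^4 + s^3 + 1).
Factor degrees with multiplicity: 8 = 8.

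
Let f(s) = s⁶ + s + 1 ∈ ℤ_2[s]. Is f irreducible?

Check for roots in ℤ_2: f(0) = 1; f(1) = 1.
No roots, so no linear factors.
Monic irreducibles of degree 2 over GF(2): s² + s + 1.
None of them divide f (all give nonzero remainder).
Monic irreducibles of degree 3 over GF(2): s³ + s + 1, s³ + s² + 1.
None of them divide f (all give nonzero remainder).
No irreducible factor of degree ≤ 3 exists, so f is irreducible over GF(2).

Yes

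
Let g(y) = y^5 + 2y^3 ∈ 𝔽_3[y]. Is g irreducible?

No

Check for roots in 𝔽_3: g(0) = 0 → root; g(1) = 0 → root; g(2) = 0 → root.
g(0) = 0, so (y) divides g(y); g is reducible.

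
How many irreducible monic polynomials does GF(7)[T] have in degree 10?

28245840

x^(7^10) − x is the product of all monic irreducibles of degree dividing 10; Möbius inversion gives N = (1/10) Σ μ(10/d)·7^d.
Divisors of 10: 1, 2, 5, 10; μ(10/d) for each: 1, -1, -1, 1.
Σ = 7^1 − 7^2 − 7^5 + 7^10 = 282458400.
N = 282458400/10 = 28245840.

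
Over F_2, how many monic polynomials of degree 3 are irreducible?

2

x^(2^3) − x is the product of all monic irreducibles of degree dividing 3; Möbius inversion gives N = (1/3) Σ μ(3/d)·2^d.
Divisors of 3: 1, 3; μ(3/d) for each: -1, 1.
Σ = − 2^1 + 2^3 = 6.
N = 6/3 = 2.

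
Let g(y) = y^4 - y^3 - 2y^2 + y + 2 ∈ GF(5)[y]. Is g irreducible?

Check for roots in GF(5): g(0) = 2; g(1) = 1; g(2) = 4; g(3) = 1; g(4) = 1.
No roots, so no linear factors.
Degree-2 irreducible divisors: test the 10 monic irreducibles of degree 2 over GF(5).
None of them divide g (all give nonzero remainder).
No irreducible factor of degree ≤ 2 exists, so g is irreducible over GF(5).

Yes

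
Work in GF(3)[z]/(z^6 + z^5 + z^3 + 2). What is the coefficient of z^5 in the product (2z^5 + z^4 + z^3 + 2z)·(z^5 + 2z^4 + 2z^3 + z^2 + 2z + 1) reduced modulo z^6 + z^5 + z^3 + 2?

Multiply in GF(3)[z]: (2z^5 + z^4 + z^3 + 2z)·(z^5 + 2z^4 + 2z^3 + z^2 + 2z + 1) = 2z^10 + 2z^9 + z^8 + z^4 + z^2 + 2z.
Reduce using z^6 ≡ 2z^5 + 2z^3 + 1 (mod z^6 + z^5 + z^3 + 2).
Reduced: 2z^5 + 2z^2 + 2z.

2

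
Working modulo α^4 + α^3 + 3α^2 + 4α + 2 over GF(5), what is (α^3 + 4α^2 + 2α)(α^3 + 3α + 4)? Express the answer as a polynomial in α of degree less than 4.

4α^3 + α^2 + α + 2

Multiply in GF(5)[α]: (α^3 + 4α^2 + 2α)·(α^3 + 3α + 4) = α^6 + 4α^5 + α^3 + 2α^2 + 3α.
Reduce using α^4 ≡ 4α^3 + 2α^2 + α + 3 (mod α^4 + α^3 + 3α^2 + 4α + 2).
Reduced: 4α^3 + α^2 + α + 2.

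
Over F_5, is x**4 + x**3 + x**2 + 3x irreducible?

Write h(x) = x**4 + x**3 + x**2 + 3x.
Check for roots in F_5: h(0) = 0 → root; h(1) = 1; h(2) = 4; h(3) = 1; h(4) = 3.
h(0) = 0, so (x) divides h(x); h is reducible.

No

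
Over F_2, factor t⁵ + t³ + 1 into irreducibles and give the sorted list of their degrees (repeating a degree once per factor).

5

Write h(t) = t⁵ + t³ + 1.
Roots in F_2: h(0) = 1; h(1) = 1.
Complete factorization: h(t) = (t⁵ + t³ + 1).
Factor degrees with multiplicity: 5 = 5.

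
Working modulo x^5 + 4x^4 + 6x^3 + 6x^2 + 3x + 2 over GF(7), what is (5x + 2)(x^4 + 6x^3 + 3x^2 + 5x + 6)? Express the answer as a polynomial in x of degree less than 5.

Multiply in GF(7)[x]: (5x + 2)·(x^4 + 6x^3 + 3x^2 + 5x + 6) = 5x^5 + 4x^4 + 6x^3 + 3x^2 + 5x + 5.
Reduce using x^5 ≡ 3x^4 + x^3 + x^2 + 4x + 5 (mod x^5 + 4x^4 + 6x^3 + 6x^2 + 3x + 2).
Reduced: 5x^4 + 4x^3 + x^2 + 4x + 2.

5x^4 + 4x^3 + x^2 + 4x + 2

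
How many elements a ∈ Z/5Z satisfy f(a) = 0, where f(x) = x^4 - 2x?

Evaluate at each of the 5 elements of Z/5Z:
f(0) = 0 → root; f(1) = 4; f(2) = 2; f(3) = 0 → root; f(4) = 3.
Roots: {0, 3}.

2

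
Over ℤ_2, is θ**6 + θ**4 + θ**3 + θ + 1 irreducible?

Write f(θ) = θ**6 + θ**4 + θ**3 + θ + 1.
Check for roots in ℤ_2: f(0) = 1; f(1) = 1.
No roots, so no linear factors.
Monic irreducibles of degree 2 over GF(2): θ**2 + θ + 1.
None of them divide f (all give nonzero remainder).
Monic irreducibles of degree 3 over GF(2): θ**3 + θ + 1, θ**3 + θ**2 + 1.
None of them divide f (all give nonzero remainder).
No irreducible factor of degree ≤ 3 exists, so f is irreducible over GF(2).

Yes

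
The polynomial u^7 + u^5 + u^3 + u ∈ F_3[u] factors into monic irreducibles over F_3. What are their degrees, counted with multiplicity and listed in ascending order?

Write g(u) = u^7 + u^5 + u^3 + u.
Roots in F_3: g(0) = 0 → root; g(1) = 1; g(2) = 2.
Linear factors from roots: (u).
Complete factorization: g(u) = (u)·(u^2 + 1)·(u^2 + u + 2)·(u^2 + 2u + 2).
Factor degrees with multiplicity: 1 + 2 + 2 + 2 = 7.

1, 2, 2, 2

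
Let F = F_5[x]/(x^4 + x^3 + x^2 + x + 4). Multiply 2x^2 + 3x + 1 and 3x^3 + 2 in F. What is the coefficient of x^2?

0

Multiply in F_5[x]: (2x^2 + 3x + 1)·(3x^3 + 2) = x^5 + 4x^4 + 3x^3 + 4x^2 + x + 2.
Reduce using x^4 ≡ 4x^3 + 4x^2 + 4x + 1 (mod x^4 + x^3 + x^2 + x + 4).
Reduced: 4x^3 + 4x.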